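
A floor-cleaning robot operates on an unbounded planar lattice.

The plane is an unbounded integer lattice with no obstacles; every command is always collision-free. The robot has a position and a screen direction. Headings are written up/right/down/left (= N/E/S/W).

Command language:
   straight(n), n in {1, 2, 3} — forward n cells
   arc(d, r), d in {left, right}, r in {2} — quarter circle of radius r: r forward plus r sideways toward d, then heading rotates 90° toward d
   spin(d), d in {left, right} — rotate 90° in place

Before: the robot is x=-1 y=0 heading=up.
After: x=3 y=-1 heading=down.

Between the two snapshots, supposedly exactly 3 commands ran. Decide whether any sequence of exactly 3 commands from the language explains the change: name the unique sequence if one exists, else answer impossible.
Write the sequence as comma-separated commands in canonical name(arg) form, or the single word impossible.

key: running straight(1) before arc(right, 2) would end elsewhere — order is forced
t0: x=-1 y=0 heading=up
step 1 (arc(right, 2)): x=1 y=2 heading=right
step 2 (arc(right, 2)): x=3 y=0 heading=down
step 3 (straight(1)): x=3 y=-1 heading=down
no rival 3-sequence matches.

arc(right, 2), arc(right, 2), straight(1)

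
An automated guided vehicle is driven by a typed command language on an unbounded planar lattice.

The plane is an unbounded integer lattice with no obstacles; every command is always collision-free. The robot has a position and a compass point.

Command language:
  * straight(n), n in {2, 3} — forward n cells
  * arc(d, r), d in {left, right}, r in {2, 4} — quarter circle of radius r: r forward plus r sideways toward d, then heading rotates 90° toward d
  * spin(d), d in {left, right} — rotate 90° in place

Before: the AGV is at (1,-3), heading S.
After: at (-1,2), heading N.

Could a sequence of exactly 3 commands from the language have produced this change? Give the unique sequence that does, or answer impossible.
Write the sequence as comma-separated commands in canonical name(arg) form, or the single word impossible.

key: position moved to (-1,2) AND the heading swung to N — translation plus rotation needed
from: at (1,-3), heading S
t=1 spin(right) ⇒ at (1,-3), heading W
t=2 arc(right, 2) ⇒ at (-1,-1), heading N
t=3 straight(3) ⇒ at (-1,2), heading N
all 512 alternatives checked — unique.

spin(right), arc(right, 2), straight(3)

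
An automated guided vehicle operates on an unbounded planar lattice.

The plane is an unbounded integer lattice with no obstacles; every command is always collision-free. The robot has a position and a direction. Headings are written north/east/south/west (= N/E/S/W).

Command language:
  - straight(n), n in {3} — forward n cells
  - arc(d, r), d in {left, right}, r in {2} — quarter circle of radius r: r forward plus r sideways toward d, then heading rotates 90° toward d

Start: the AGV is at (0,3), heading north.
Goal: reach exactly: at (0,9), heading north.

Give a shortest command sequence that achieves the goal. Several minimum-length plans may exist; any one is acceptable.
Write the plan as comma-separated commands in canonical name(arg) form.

straight(3), straight(3)

start: at (0,3), heading north
t=1 straight(3) ⇒ at (0,6), heading north
t=2 straight(3) ⇒ at (0,9), heading north
nothing shorter than 2 reaches the goal.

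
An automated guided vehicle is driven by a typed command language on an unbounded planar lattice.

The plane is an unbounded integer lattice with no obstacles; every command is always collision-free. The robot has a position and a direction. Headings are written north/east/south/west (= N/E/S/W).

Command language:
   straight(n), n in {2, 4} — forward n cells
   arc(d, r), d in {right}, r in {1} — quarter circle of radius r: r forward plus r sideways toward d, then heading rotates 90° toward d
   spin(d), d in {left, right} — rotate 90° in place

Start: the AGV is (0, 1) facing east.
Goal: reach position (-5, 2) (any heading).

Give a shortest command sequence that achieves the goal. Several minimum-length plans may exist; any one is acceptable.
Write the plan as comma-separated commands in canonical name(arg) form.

begin: (0, 1) facing east
[1] after spin(left): (0, 1) facing north
[2] after spin(left): (0, 1) facing west
[3] after straight(4): (-4, 1) facing west
[4] after arc(right, 1): (-5, 2) facing north
nothing shorter than 4 reaches the goal.

spin(left), spin(left), straight(4), arc(right, 1)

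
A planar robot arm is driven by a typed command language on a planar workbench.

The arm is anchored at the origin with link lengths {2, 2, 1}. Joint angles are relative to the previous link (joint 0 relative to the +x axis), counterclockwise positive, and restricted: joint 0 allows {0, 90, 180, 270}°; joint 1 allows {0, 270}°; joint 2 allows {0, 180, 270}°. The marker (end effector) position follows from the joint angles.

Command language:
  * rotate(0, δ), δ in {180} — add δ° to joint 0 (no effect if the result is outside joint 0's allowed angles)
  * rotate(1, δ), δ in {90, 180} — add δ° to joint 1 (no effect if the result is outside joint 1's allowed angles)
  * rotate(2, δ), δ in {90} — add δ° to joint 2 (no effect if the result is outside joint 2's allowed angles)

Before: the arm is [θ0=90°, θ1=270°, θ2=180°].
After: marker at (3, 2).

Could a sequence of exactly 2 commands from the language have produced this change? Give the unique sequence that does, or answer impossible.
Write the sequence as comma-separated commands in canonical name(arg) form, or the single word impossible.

t0: [θ0=90°, θ1=270°, θ2=180°]
t=1 rotate(2, 90) ⇒ [θ0=90°, θ1=270°, θ2=270°]
t=2 rotate(2, 90) ⇒ [θ0=90°, θ1=270°, θ2=0°]
no rival 2-sequence matches.

rotate(2, 90), rotate(2, 90)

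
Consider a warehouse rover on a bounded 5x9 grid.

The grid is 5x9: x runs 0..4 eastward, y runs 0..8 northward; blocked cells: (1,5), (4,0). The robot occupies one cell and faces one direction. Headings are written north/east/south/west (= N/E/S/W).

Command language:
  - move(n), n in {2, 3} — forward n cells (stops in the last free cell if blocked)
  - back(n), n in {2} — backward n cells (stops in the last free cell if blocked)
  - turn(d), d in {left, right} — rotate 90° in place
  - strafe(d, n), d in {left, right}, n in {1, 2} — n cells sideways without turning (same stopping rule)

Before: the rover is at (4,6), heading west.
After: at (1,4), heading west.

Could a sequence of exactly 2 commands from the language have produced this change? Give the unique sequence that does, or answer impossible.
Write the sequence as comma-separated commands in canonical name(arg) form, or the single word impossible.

key: order matters: swapping strafe(left, 2) and move(3) lands elsewhere
begin: at (4,6), heading west
1. strafe(left, 2) → at (4,4), heading west
2. move(3) → at (1,4), heading west
no rival 2-sequence matches.

strafe(left, 2), move(3)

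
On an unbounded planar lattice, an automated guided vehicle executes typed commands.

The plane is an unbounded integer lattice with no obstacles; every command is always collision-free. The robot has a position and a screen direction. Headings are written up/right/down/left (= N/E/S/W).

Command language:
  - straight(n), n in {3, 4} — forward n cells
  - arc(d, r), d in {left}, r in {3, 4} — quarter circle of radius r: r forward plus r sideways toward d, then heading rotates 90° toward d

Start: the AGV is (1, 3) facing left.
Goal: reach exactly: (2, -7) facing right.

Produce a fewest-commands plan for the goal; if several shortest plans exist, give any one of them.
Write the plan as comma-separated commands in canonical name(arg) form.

arc(left, 3), straight(3), arc(left, 4)

begin: (1, 3) facing left
[1] after arc(left, 3): (-2, 0) facing down
[2] after straight(3): (-2, -3) facing down
[3] after arc(left, 4): (2, -7) facing right
nothing shorter than 3 reaches the goal.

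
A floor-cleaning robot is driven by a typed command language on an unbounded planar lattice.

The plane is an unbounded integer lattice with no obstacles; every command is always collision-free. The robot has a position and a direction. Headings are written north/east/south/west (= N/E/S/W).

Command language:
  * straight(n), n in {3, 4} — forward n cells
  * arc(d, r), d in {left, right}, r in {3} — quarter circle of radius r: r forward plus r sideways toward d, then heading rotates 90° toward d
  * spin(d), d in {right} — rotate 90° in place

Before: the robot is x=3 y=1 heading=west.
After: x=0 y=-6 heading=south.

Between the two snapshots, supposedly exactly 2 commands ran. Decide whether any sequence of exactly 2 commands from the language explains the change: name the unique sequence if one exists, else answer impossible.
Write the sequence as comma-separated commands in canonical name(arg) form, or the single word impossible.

arc(left, 3), straight(4)

key: running straight(4) before arc(left, 3) would end elsewhere — order is forced
from: x=3 y=1 heading=west
step 1 (arc(left, 3)): x=0 y=-2 heading=south
step 2 (straight(4)): x=0 y=-6 heading=south
no rival 2-sequence matches.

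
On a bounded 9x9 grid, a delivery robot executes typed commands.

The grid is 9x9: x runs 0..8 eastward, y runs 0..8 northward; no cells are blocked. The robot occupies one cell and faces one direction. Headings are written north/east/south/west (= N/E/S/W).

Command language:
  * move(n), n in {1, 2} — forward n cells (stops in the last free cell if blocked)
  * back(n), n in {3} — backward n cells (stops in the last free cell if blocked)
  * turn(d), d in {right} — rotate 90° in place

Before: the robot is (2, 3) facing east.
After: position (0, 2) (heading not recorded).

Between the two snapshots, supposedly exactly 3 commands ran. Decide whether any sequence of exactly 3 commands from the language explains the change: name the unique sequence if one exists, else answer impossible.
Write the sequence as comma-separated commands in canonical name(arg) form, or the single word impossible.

back(3), turn(right), move(1)

key: back(3) runs into the grid edge before its full distance
initial: (2, 3) facing east
1. back(3) → (0, 3) facing east
2. turn(right) → (0, 3) facing south
3. move(1) → (0, 2) facing south
all 64 alternatives checked — unique.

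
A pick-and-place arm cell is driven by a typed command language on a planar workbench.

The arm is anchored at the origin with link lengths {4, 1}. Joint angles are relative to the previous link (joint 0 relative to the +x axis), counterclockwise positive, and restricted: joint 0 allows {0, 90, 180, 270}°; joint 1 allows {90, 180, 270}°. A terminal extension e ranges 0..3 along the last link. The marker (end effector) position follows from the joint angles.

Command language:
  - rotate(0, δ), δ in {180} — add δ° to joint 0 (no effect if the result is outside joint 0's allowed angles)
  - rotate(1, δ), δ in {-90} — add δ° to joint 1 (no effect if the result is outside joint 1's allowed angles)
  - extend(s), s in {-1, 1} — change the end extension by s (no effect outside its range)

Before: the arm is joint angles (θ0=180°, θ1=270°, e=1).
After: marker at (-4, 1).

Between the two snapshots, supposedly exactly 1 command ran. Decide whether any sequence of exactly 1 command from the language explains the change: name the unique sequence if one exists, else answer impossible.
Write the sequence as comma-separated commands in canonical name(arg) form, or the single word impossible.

extend(-1)

initial: joint angles (θ0=180°, θ1=270°, e=1)
step 1 (extend(-1)): joint angles (θ0=180°, θ1=270°, e=0)
uniquely the one of 4 1-step routes that fits.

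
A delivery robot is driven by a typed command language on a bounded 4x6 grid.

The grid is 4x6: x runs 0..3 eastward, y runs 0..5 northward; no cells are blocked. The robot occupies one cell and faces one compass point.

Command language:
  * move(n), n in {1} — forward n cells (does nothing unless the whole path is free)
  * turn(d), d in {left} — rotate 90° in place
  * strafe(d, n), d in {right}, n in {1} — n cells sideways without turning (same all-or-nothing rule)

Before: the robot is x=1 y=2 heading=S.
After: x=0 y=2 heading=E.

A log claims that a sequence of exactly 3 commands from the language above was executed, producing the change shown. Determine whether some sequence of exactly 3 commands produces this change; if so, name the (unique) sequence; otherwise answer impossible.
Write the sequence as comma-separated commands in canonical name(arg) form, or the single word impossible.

key: position moved to (0,2) AND the heading swung to E — translation plus rotation needed
from: x=1 y=2 heading=S
t=1 strafe(right, 1) ⇒ x=0 y=2 heading=S
t=2 strafe(right, 1) ⇒ x=0 y=2 heading=S
t=3 turn(left) ⇒ x=0 y=2 heading=E
no other 3-command option fits: unique.

strafe(right, 1), strafe(right, 1), turn(left)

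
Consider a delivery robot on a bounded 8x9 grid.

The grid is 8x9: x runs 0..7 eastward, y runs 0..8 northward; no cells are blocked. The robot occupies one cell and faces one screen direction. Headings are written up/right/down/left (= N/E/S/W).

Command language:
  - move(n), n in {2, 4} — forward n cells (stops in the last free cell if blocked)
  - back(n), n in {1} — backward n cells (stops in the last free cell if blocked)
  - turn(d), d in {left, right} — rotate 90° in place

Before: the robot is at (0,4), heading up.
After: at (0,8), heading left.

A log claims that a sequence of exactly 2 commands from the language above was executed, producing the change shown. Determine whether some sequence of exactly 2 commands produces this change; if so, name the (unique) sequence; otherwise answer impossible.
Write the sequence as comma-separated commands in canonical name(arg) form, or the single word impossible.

move(4), turn(left)

key: position moved to (0,8) AND the heading swung to W — translation plus rotation needed
from: at (0,4), heading up
t=1 move(4) ⇒ at (0,8), heading up
t=2 turn(left) ⇒ at (0,8), heading left
uniquely the one of 25 2-step routes that fits.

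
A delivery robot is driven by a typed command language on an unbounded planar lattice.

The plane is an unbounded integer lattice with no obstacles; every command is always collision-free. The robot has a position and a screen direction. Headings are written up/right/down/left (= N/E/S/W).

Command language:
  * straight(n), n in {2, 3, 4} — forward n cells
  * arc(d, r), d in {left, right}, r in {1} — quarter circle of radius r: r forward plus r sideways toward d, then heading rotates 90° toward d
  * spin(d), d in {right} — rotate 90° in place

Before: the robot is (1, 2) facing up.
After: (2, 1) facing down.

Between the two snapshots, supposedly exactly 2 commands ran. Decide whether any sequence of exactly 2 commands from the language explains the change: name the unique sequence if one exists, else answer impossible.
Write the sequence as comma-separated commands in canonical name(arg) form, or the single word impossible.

key: position moved to (2,1) AND the heading swung to S — translation plus rotation needed
start: (1, 2) facing up
step 1 (spin(right)): (1, 2) facing right
step 2 (arc(right, 1)): (2, 1) facing down
no other 2-command option fits: unique.

spin(right), arc(right, 1)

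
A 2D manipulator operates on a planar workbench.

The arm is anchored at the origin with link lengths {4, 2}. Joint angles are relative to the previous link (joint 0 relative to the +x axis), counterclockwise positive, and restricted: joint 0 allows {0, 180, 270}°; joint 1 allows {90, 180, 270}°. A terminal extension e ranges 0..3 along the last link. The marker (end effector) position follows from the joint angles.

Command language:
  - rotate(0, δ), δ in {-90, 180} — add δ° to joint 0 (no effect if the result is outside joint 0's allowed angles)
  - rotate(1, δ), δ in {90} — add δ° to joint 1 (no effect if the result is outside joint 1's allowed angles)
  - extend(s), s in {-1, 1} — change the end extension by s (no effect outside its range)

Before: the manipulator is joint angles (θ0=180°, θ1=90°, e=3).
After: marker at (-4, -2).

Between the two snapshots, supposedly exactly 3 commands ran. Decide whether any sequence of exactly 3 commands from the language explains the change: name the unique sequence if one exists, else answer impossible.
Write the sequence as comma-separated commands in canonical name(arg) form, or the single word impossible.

start: joint angles (θ0=180°, θ1=90°, e=3)
t=1 extend(-1) ⇒ joint angles (θ0=180°, θ1=90°, e=2)
t=2 extend(-1) ⇒ joint angles (θ0=180°, θ1=90°, e=1)
t=3 extend(-1) ⇒ joint angles (θ0=180°, θ1=90°, e=0)
all 125 alternatives checked — unique.

extend(-1), extend(-1), extend(-1)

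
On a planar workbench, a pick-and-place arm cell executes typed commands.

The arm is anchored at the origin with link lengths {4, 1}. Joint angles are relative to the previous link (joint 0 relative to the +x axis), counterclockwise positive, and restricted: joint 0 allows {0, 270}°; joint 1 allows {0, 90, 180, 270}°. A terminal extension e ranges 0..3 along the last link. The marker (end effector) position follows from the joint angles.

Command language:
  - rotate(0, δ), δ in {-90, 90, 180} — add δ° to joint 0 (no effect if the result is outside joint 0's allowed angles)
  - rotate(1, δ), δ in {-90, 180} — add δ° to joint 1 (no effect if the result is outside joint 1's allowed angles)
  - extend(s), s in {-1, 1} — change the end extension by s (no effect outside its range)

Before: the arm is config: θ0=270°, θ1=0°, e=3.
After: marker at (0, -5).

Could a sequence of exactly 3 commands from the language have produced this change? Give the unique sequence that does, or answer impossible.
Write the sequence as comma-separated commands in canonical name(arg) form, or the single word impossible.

extend(-1), extend(-1), extend(-1)

from: config: θ0=270°, θ1=0°, e=3
[1] after extend(-1): config: θ0=270°, θ1=0°, e=2
[2] after extend(-1): config: θ0=270°, θ1=0°, e=1
[3] after extend(-1): config: θ0=270°, θ1=0°, e=0
uniquely the one of 343 3-step routes that fits.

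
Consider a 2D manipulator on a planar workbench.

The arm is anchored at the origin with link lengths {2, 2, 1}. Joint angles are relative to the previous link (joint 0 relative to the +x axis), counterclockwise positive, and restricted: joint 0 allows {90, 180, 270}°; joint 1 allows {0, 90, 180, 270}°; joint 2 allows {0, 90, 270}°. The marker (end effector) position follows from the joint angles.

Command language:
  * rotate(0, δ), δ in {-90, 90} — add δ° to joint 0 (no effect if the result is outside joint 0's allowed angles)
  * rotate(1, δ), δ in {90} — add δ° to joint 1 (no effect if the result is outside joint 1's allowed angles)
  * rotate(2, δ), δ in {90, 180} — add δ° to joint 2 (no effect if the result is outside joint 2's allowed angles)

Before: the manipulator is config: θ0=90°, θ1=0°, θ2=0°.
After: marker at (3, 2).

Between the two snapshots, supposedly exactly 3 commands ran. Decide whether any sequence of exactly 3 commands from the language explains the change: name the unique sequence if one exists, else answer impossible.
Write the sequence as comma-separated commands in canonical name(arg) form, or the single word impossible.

initial: config: θ0=90°, θ1=0°, θ2=0°
[1] after rotate(1, 90): config: θ0=90°, θ1=90°, θ2=0°
[2] after rotate(1, 90): config: θ0=90°, θ1=180°, θ2=0°
[3] after rotate(1, 90): config: θ0=90°, θ1=270°, θ2=0°
no other 3-command option fits: unique.

rotate(1, 90), rotate(1, 90), rotate(1, 90)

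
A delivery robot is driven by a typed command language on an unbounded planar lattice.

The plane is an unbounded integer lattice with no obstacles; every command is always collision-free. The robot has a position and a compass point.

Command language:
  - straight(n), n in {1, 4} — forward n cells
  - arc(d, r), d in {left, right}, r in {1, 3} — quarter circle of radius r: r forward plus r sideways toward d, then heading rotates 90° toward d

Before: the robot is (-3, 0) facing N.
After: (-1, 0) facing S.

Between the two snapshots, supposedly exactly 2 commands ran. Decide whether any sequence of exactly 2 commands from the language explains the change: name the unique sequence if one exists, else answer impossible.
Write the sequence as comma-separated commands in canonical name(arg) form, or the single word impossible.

arc(right, 1), arc(right, 1)

key: position moved to (-1,0) AND the heading swung to S — translation plus rotation needed
begin: (-3, 0) facing N
[1] after arc(right, 1): (-2, 1) facing E
[2] after arc(right, 1): (-1, 0) facing S
no rival 2-sequence matches.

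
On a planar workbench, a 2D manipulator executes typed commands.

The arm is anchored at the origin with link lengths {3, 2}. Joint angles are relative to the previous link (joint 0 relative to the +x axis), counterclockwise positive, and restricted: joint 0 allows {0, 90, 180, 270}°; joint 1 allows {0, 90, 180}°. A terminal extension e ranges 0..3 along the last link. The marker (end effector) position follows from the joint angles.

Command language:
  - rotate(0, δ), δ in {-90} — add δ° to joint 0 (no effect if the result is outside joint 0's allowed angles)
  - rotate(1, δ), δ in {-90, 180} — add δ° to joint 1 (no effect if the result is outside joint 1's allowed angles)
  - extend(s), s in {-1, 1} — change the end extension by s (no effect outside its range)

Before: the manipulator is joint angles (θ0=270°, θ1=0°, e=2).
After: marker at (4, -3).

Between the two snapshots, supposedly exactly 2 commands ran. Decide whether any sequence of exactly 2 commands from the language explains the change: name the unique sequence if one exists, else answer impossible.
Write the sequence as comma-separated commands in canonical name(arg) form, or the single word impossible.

key: order matters: swapping rotate(1, 180) and rotate(1, -90) lands elsewhere
begin: joint angles (θ0=270°, θ1=0°, e=2)
1. rotate(1, 180) → joint angles (θ0=270°, θ1=180°, e=2)
2. rotate(1, -90) → joint angles (θ0=270°, θ1=90°, e=2)
all 25 alternatives checked — unique.

rotate(1, 180), rotate(1, -90)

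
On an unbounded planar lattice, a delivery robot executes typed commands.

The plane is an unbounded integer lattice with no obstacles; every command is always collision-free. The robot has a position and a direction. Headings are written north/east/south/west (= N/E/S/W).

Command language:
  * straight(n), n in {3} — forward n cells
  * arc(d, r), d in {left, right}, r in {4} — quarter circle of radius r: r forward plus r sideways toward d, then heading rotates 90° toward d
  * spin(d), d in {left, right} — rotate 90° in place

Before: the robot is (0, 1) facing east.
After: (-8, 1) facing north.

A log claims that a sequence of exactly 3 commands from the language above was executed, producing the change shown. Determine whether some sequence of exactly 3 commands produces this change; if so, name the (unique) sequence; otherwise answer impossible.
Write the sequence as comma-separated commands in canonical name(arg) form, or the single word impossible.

key: position moved to (-8,1) AND the heading swung to N — translation plus rotation needed
start: (0, 1) facing east
[1] after spin(right): (0, 1) facing south
[2] after arc(right, 4): (-4, -3) facing west
[3] after arc(right, 4): (-8, 1) facing north
no rival 3-sequence matches.

spin(right), arc(right, 4), arc(right, 4)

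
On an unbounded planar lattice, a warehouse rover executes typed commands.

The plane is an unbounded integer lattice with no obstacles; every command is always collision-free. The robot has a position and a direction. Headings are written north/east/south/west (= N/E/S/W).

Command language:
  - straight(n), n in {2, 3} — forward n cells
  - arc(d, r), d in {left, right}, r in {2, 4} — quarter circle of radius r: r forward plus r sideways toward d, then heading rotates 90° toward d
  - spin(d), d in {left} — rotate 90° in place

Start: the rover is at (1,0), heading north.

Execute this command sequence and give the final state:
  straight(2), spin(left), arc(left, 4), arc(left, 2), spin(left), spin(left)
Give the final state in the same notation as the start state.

begin: at (1,0), heading north
step 1 (straight(2)): at (1,2), heading north
step 2 (spin(left)): at (1,2), heading west
step 3 (arc(left, 4)): at (-3,-2), heading south
step 4 (arc(left, 2)): at (-1,-4), heading east
step 5 (spin(left)): at (-1,-4), heading north
step 6 (spin(left)): at (-1,-4), heading west

at (-1,-4), heading west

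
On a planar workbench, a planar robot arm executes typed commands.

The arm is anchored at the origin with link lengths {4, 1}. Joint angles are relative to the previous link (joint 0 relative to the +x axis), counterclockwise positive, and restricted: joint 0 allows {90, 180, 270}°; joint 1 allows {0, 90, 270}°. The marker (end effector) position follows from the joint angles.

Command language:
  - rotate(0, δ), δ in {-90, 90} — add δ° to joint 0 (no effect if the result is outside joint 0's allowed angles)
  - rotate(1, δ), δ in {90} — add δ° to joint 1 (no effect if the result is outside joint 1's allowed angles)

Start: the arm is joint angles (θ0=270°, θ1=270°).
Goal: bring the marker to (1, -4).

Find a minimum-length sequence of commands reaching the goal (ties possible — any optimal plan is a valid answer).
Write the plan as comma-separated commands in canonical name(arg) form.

start: joint angles (θ0=270°, θ1=270°)
1. rotate(1, 90) → joint angles (θ0=270°, θ1=0°)
2. rotate(1, 90) → joint angles (θ0=270°, θ1=90°)
no 1-step plan works, so 2 is optimal.

rotate(1, 90), rotate(1, 90)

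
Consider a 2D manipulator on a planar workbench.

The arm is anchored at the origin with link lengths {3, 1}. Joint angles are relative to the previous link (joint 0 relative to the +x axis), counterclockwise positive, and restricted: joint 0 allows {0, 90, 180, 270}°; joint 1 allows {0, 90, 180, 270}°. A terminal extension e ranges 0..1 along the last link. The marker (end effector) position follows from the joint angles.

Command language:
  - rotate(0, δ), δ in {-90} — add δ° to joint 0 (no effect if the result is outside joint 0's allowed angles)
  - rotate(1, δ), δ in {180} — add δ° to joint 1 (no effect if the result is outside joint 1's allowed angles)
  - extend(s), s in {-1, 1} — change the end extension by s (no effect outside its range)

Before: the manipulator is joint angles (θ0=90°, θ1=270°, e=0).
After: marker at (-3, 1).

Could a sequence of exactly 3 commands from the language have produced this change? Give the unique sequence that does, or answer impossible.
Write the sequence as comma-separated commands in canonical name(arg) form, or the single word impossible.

rotate(0, -90), rotate(0, -90), rotate(0, -90)

from: joint angles (θ0=90°, θ1=270°, e=0)
1. rotate(0, -90) → joint angles (θ0=0°, θ1=270°, e=0)
2. rotate(0, -90) → joint angles (θ0=270°, θ1=270°, e=0)
3. rotate(0, -90) → joint angles (θ0=180°, θ1=270°, e=0)
all 64 alternatives checked — unique.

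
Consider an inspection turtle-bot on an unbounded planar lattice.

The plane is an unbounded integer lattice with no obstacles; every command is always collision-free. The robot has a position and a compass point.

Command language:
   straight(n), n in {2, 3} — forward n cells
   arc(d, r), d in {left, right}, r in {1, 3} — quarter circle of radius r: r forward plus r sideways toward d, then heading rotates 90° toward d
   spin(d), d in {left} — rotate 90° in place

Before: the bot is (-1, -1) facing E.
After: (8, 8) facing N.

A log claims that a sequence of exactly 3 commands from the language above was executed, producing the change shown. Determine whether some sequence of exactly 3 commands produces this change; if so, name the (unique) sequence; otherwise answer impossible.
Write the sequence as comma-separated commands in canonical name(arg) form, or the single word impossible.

arc(left, 3), arc(right, 3), arc(left, 3)

key: position moved to (8,8) AND the heading swung to N — translation plus rotation needed
start: (-1, -1) facing E
t=1 arc(left, 3) ⇒ (2, 2) facing N
t=2 arc(right, 3) ⇒ (5, 5) facing E
t=3 arc(left, 3) ⇒ (8, 8) facing N
all 343 alternatives checked — unique.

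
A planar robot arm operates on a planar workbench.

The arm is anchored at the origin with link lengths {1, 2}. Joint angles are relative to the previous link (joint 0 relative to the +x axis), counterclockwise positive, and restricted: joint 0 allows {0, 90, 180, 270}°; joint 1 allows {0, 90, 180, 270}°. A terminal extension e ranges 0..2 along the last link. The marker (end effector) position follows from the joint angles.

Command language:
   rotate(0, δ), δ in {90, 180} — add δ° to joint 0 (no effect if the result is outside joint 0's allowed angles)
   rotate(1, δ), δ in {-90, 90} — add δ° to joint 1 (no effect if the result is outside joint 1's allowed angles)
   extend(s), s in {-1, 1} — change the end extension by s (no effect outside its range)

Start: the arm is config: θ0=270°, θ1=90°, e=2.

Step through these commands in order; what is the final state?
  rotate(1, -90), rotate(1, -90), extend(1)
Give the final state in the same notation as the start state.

config: θ0=270°, θ1=270°, e=2

t0: config: θ0=270°, θ1=90°, e=2
step 1 (rotate(1, -90)): config: θ0=270°, θ1=0°, e=2
step 2 (rotate(1, -90)): config: θ0=270°, θ1=270°, e=2
step 3 (extend(1)): config: θ0=270°, θ1=270°, e=2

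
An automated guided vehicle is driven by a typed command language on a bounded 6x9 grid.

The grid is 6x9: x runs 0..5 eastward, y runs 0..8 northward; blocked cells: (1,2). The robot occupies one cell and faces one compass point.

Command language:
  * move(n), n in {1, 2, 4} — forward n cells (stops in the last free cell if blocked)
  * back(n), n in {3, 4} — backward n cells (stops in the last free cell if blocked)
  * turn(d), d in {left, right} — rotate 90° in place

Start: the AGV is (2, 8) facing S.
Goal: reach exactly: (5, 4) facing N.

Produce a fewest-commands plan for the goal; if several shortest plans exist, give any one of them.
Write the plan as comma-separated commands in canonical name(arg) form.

turn(left), move(4), turn(left), back(4)

initial: (2, 8) facing S
[1] after turn(left): (2, 8) facing E
[2] after move(4): (5, 8) facing E
[3] after turn(left): (5, 8) facing N
[4] after back(4): (5, 4) facing N
minimal: 4 command(s), checked below 4.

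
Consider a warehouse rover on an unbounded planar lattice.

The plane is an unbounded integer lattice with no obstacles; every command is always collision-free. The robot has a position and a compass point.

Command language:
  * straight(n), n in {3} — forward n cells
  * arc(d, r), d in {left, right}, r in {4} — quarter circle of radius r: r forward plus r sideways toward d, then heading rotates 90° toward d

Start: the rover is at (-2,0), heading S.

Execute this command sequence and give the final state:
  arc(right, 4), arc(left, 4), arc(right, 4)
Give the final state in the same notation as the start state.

at (-14,-12), heading W

begin: at (-2,0), heading S
step 1 (arc(right, 4)): at (-6,-4), heading W
step 2 (arc(left, 4)): at (-10,-8), heading S
step 3 (arc(right, 4)): at (-14,-12), heading W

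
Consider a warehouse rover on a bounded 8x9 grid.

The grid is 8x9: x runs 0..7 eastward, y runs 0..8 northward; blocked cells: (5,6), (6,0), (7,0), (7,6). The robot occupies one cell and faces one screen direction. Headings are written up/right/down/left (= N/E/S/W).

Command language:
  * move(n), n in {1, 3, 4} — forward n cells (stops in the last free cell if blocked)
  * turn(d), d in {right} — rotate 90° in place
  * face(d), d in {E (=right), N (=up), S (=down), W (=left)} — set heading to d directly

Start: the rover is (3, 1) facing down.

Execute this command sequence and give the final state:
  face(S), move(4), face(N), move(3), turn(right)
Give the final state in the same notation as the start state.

initial: (3, 1) facing down
1. face(S) → (3, 1) facing down
2. move(4) → (3, 0) facing down
3. face(N) → (3, 0) facing up
4. move(3) → (3, 3) facing up
5. turn(right) → (3, 3) facing right

(3, 3) facing right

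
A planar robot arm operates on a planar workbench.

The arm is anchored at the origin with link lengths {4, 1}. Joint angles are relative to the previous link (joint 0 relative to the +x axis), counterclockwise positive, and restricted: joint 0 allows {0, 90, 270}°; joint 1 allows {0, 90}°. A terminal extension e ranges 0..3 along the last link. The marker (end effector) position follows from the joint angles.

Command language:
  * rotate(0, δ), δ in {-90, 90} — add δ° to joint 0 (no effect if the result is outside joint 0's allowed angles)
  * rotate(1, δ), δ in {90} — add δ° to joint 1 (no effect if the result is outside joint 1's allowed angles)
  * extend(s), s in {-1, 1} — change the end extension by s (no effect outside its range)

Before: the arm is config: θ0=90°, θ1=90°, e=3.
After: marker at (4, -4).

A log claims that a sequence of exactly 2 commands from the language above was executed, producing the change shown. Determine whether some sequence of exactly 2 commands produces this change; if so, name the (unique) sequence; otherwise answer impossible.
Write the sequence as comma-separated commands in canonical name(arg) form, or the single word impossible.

t0: config: θ0=90°, θ1=90°, e=3
[1] after rotate(0, -90): config: θ0=0°, θ1=90°, e=3
[2] after rotate(0, -90): config: θ0=270°, θ1=90°, e=3
no other 2-command option fits: unique.

rotate(0, -90), rotate(0, -90)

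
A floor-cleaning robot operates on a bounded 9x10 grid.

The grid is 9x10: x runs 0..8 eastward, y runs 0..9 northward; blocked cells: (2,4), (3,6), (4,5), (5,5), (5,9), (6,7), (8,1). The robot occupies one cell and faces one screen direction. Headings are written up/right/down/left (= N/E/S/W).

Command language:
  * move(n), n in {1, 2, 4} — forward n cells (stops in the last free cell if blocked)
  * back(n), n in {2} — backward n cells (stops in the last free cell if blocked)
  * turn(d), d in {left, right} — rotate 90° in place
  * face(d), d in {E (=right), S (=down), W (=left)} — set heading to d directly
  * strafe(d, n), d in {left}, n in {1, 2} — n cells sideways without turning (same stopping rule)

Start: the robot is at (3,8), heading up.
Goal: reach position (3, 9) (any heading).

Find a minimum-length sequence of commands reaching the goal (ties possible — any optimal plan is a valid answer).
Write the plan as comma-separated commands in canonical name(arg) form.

move(2)

begin: at (3,8), heading up
[1] after move(2): at (3,9), heading up
minimal: 1 command(s), checked below 1.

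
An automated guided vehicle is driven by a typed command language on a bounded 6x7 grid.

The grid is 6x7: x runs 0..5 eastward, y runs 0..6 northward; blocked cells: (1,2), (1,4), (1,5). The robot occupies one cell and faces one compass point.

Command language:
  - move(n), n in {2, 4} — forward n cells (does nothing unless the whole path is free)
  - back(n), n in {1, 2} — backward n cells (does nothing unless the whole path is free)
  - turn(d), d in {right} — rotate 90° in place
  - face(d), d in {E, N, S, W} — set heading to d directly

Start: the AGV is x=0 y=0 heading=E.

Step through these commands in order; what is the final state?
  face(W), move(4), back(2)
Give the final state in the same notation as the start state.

initial: x=0 y=0 heading=E
1. face(W) → x=0 y=0 heading=W
2. move(4) → x=0 y=0 heading=W
3. back(2) → x=2 y=0 heading=W

x=2 y=0 heading=W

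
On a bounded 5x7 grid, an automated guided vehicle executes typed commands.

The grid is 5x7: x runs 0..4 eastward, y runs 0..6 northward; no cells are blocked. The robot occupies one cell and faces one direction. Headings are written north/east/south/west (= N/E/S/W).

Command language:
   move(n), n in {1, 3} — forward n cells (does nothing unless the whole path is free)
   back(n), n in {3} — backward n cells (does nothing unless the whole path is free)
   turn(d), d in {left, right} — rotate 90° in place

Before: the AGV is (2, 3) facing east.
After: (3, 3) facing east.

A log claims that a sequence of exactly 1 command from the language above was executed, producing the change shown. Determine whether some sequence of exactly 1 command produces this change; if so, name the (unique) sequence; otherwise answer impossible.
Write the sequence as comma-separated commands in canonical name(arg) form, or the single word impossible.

move(1)

key: still facing E — the one step turns nothing
from: (2, 3) facing east
step 1 (move(1)): (3, 3) facing east
all 5 alternatives checked — unique.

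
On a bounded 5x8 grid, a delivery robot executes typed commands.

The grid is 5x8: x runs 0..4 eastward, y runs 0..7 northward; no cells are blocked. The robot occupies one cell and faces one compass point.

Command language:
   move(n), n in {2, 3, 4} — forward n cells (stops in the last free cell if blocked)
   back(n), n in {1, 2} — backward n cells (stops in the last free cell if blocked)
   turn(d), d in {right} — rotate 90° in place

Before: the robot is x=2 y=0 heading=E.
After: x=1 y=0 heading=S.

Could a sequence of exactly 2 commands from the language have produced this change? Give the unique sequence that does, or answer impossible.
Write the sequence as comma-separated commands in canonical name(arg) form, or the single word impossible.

key: running turn(right) before back(1) would end elsewhere — order is forced
t0: x=2 y=0 heading=E
[1] after back(1): x=1 y=0 heading=E
[2] after turn(right): x=1 y=0 heading=S
uniquely the one of 36 2-step routes that fits.

back(1), turn(right)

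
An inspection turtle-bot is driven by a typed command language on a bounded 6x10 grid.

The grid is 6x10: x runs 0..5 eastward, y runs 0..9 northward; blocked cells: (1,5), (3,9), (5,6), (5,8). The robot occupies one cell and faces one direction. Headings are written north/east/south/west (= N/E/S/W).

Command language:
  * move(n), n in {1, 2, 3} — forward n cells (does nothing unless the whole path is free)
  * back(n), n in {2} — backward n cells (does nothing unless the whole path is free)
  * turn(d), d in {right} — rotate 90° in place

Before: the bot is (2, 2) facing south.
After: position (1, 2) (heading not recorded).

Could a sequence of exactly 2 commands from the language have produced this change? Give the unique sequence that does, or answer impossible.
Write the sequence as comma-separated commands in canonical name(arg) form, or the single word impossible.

key: order matters: swapping turn(right) and move(1) lands elsewhere
begin: (2, 2) facing south
[1] after turn(right): (2, 2) facing west
[2] after move(1): (1, 2) facing west
all 25 alternatives checked — unique.

turn(right), move(1)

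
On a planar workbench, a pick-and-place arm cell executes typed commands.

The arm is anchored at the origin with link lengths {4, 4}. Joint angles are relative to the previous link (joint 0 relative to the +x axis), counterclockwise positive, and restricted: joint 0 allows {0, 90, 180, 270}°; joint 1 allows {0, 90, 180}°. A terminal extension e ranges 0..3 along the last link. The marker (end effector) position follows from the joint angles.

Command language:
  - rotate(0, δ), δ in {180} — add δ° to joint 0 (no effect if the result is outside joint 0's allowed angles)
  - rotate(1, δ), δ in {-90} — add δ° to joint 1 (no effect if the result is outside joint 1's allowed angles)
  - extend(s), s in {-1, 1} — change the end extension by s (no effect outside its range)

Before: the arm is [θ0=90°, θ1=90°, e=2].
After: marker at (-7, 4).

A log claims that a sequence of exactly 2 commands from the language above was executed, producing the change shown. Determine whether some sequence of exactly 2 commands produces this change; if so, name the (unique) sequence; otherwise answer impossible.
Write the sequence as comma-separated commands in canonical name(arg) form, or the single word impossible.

extend(1), extend(1)

from: [θ0=90°, θ1=90°, e=2]
[1] after extend(1): [θ0=90°, θ1=90°, e=3]
[2] after extend(1): [θ0=90°, θ1=90°, e=3]
no rival 2-sequence matches.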